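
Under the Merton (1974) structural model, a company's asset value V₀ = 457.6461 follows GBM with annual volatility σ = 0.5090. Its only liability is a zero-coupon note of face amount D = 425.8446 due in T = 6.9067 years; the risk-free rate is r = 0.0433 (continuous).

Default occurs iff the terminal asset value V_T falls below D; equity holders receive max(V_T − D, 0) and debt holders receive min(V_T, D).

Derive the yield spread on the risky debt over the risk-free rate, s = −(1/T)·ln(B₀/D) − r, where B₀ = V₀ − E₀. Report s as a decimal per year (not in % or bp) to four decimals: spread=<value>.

d₁ = [ln(V₀/D) + (r + σ²/2)T] / (σ√T)
   = [ln(457.6461/425.8446) + (0.0433 + 0.5·0.5090²)·6.9067] / (0.5090·√6.9067)
   = [0.072022 + 1.193757] / 1.337683 = 0.946248
d₂ = d₁ − σ√T = 0.946248 − 1.337683 = -0.391435
N(d₁) = 0.827989,  N(d₂) = 0.347738,  e^(−rT) = 0.741515
E₀ = V₀·N(d₁) − D·e^(−rT)·N(d₂)
   = 457.6461·0.827989 − 425.8446·0.741515·0.347738 = 269.120650
B₀ = V₀ − E₀ = 457.6461 − 269.120650 = 188.525450
spread = −(1/T)·ln(B₀/D) − r = −(1/6.9067)·ln(188.525450/425.8446) − 0.0433 = 0.07467841

spread=0.0747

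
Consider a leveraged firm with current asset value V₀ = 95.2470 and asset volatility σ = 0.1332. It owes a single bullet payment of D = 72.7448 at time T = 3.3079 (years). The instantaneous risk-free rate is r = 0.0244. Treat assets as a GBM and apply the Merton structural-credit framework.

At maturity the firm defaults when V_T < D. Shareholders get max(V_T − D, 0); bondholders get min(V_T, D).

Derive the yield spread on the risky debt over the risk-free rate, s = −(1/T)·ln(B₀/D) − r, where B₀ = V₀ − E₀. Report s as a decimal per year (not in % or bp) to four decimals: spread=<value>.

d₁ = [ln(V₀/D) + (r + σ²/2)T] / (σ√T)
   = [ln(95.2470/72.7448) + (0.0244 + 0.5·0.1332²)·3.3079] / (0.1332·√3.3079)
   = [0.269516 + 0.110058] / 0.242259 = 1.566807
d₂ = d₁ − σ√T = 1.566807 − 0.242259 = 1.324548
N(d₁) = 0.941420,  N(d₂) = 0.907339,  e^(−rT) = 0.922459
E₀ = V₀·N(d₁) − D·e^(−rT)·N(d₂)
   = 95.2470·0.941420 − 72.7448·0.922459·0.907339 = 28.781275
B₀ = V₀ − E₀ = 95.2470 − 28.781275 = 66.465725
spread = −(1/T)·ln(B₀/D) − r = −(1/3.3079)·ln(66.465725/72.7448) − 0.0244 = 0.00288953

spread=0.0029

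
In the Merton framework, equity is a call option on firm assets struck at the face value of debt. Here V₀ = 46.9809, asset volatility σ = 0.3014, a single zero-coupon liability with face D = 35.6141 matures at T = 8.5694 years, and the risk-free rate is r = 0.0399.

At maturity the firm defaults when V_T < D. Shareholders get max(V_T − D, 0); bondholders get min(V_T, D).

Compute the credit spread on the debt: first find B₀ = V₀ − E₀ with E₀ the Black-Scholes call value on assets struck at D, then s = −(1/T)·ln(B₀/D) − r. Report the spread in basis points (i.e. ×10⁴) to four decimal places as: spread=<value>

spread=206.5592

d₁ = [ln(V₀/D) + (r + σ²/2)T] / (σ√T)
   = [ln(46.9809/35.6141) + (0.0399 + 0.5·0.3014²)·8.5694] / (0.3014·√8.5694)
   = [0.277000 + 0.731150] / 0.882304 = 1.142632
d₂ = d₁ − σ√T = 1.142632 − 0.882304 = 0.260327
N(d₁) = 0.873404,  N(d₂) = 0.602694,  e^(−rT) = 0.710406
E₀ = V₀·N(d₁) − D·e^(−rT)·N(d₂)
   = 46.9809·0.873404 − 35.6141·0.710406·0.602694 = 25.784873
B₀ = V₀ − E₀ = 46.9809 − 25.784873 = 21.196027
spread = −(1/T)·ln(B₀/D) − r = −(1/8.5694)·ln(21.196027/35.6141) − 0.0399 = 0.02065592
in basis points: 0.02065592 × 10⁴ = 206.5592 bp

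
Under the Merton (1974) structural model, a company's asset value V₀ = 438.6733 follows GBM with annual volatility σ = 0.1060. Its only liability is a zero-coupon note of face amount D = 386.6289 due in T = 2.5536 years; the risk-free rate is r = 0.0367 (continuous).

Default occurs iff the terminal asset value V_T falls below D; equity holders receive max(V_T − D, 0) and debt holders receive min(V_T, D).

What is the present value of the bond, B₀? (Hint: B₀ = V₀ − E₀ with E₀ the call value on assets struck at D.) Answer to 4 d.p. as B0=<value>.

B0=349.0106

d₁ = [ln(V₀/D) + (r + σ²/2)T] / (σ√T)
   = [ln(438.6733/386.6289) + (0.0367 + 0.5·0.1060²)·2.5536] / (0.1060·√2.5536)
   = [0.126290 + 0.108063] / 0.169388 = 1.383528
d₂ = d₁ − σ√T = 1.383528 − 0.169388 = 1.214140
N(d₁) = 0.916748,  N(d₂) = 0.887653,  e^(−rT) = 0.910540
E₀ = V₀·N(d₁) − D·e^(−rT)·N(d₂)
   = 438.6733·0.916748 − 386.6289·0.910540·0.887653 = 89.662700
B₀ = V₀ − E₀ = 438.6733 − 89.662700 = 349.010600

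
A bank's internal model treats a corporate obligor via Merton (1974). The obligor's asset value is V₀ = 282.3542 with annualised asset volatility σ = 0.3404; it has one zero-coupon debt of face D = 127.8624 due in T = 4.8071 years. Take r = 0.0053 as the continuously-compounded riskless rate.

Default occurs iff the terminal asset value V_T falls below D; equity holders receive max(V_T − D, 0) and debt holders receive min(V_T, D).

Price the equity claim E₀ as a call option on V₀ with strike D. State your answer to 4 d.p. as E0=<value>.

d₁ = [ln(V₀/D) + (r + σ²/2)T] / (σ√T)
   = [ln(282.3542/127.8624) + (0.0053 + 0.5·0.3404²)·4.8071] / (0.3404·√4.8071)
   = [0.792208 + 0.303982] / 0.746330 = 1.468773
d₂ = d₁ − σ√T = 1.468773 − 0.746330 = 0.722442
N(d₁) = 0.929053,  N(d₂) = 0.764989,  e^(−rT) = 0.974844
E₀ = V₀·N(d₁) − D·e^(−rT)·N(d₂)
   = 282.3542·0.929053 − 127.8624·0.974844·0.764989 = 166.969234

E0=166.9692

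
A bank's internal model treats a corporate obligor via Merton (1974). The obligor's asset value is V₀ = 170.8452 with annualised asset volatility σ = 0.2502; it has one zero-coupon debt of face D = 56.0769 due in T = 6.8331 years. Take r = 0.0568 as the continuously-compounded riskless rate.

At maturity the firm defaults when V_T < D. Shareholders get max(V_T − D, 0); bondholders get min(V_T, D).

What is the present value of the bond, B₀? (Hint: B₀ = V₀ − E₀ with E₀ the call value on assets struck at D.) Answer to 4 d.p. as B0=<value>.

d₁ = [ln(V₀/D) + (r + σ²/2)T] / (σ√T)
   = [ln(170.8452/56.0769) + (0.0568 + 0.5·0.2502²)·6.8331] / (0.2502·√6.8331)
   = [1.114034 + 0.601996] / 0.654028 = 2.623788
d₂ = d₁ − σ√T = 2.623788 − 0.654028 = 1.969760
N(d₁) = 0.995652,  N(d₂) = 0.975567,  e^(−rT) = 0.678331
E₀ = V₀·N(d₁) − D·e^(−rT)·N(d₂)
   = 170.8452·0.995652 − 56.0769·0.678331·0.975567 = 132.993087
B₀ = V₀ − E₀ = 170.8452 − 132.993087 = 37.852113

B0=37.8521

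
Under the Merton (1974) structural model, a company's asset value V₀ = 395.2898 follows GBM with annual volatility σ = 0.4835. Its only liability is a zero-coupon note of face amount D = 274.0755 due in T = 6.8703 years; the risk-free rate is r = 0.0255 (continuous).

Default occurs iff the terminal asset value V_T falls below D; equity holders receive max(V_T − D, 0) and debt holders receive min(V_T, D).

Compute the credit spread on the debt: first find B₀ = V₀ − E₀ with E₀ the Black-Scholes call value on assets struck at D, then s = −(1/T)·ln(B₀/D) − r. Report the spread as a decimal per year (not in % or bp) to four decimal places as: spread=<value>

spread=0.0591

d₁ = [ln(V₀/D) + (r + σ²/2)T] / (σ√T)
   = [ln(395.2898/274.0755) + (0.0255 + 0.5·0.4835²)·6.8703] / (0.4835·√6.8703)
   = [0.366216 + 0.978235] / 1.267314 = 1.060866
d₂ = d₁ − σ√T = 1.060866 − 1.267314 = -0.206448
N(d₁) = 0.855625,  N(d₂) = 0.418220,  e^(−rT) = 0.839295
E₀ = V₀·N(d₁) − D·e^(−rT)·N(d₂)
   = 395.2898·0.855625 − 274.0755·0.839295·0.418220 = 242.016324
B₀ = V₀ − E₀ = 395.2898 − 242.016324 = 153.273476
spread = −(1/T)·ln(B₀/D) − r = −(1/6.8703)·ln(153.273476/274.0755) − 0.0255 = 0.05909308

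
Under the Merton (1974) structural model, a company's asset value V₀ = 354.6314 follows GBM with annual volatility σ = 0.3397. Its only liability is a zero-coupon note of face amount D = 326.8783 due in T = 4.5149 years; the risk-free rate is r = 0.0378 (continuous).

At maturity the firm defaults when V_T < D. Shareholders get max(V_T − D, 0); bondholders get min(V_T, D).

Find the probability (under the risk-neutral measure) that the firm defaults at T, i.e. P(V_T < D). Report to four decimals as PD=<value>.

d₁ = [ln(V₀/D) + (r + σ²/2)T] / (σ√T)
   = [ln(354.6314/326.8783) + (0.0378 + 0.5·0.3397²)·4.5149] / (0.3397·√4.5149)
   = [0.081491 + 0.431164] / 0.721805 = 0.710241
d₂ = d₁ − σ√T = 0.710241 − 0.721805 = -0.011564
risk-neutral PD = N(−d₂) = N(0.011564) = 0.504613

PD=0.5046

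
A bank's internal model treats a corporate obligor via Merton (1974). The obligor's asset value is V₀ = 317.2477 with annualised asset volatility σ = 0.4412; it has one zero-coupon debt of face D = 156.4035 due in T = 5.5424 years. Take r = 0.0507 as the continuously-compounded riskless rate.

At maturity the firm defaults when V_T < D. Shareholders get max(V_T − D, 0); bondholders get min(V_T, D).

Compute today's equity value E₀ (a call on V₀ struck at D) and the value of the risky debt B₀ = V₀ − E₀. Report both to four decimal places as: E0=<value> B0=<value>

d₁ = [ln(V₀/D) + (r + σ²/2)T] / (σ√T)
   = [ln(317.2477/156.4035) + (0.0507 + 0.5·0.4412²)·5.5424] / (0.4412·√5.5424)
   = [0.707244 + 0.820434] / 1.038686 = 1.470779
d₂ = d₁ − σ√T = 1.470779 − 1.038686 = 0.432093
N(d₁) = 0.929325,  N(d₂) = 0.667163,  e^(−rT) = 0.755029
E₀ = V₀·N(d₁) − D·e^(−rT)·N(d₂)
   = 317.2477·0.929325 − 156.4035·0.755029·0.667163 = 216.041397
B₀ = V₀ − E₀ = 317.2477 − 216.041397 = 101.206303

E0=216.0414 B0=101.2063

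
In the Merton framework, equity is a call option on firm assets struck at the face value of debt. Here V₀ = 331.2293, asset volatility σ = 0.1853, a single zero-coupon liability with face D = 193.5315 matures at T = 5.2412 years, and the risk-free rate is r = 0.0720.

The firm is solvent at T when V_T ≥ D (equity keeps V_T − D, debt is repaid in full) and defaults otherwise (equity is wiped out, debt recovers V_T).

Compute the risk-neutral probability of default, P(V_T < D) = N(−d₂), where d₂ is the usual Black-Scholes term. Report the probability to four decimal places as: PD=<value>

PD=0.0259

d₁ = [ln(V₀/D) + (r + σ²/2)T] / (σ√T)
   = [ln(331.2293/193.5315) + (0.0720 + 0.5·0.1853²)·5.2412] / (0.1853·√5.2412)
   = [0.537371 + 0.467348] / 0.424220 = 2.368391
d₂ = d₁ − σ√T = 2.368391 − 0.424220 = 1.944172
risk-neutral PD = N(−d₂) = N(-1.944172) = 0.025937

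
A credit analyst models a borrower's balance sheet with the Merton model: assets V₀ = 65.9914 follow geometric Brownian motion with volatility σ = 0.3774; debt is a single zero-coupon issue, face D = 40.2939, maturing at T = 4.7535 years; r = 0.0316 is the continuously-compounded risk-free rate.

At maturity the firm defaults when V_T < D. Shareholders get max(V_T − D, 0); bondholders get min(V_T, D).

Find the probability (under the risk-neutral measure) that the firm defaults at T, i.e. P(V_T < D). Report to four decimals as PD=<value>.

PD=0.3554

d₁ = [ln(V₀/D) + (r + σ²/2)T] / (σ√T)
   = [ln(65.9914/40.2939) + (0.0316 + 0.5·0.3774²)·4.7535] / (0.3774·√4.7535)
   = [0.493324 + 0.488733] / 0.822827 = 1.193516
d₂ = d₁ − σ√T = 1.193516 − 0.822827 = 0.370689
risk-neutral PD = N(−d₂) = N(-0.370689) = 0.355435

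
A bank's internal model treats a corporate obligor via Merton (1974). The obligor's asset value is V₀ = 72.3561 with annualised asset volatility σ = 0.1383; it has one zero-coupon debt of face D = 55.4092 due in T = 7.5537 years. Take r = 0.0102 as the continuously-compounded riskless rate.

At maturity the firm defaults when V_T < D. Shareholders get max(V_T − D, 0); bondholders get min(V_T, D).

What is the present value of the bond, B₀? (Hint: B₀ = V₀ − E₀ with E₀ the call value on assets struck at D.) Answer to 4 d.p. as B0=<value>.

d₁ = [ln(V₀/D) + (r + σ²/2)T] / (σ√T)
   = [ln(72.3561/55.4092) + (0.0102 + 0.5·0.1383²)·7.5537] / (0.1383·√7.5537)
   = [0.266854 + 0.149287] / 0.380104 = 1.094810
d₂ = d₁ − σ√T = 1.094810 − 0.380104 = 0.714706
N(d₁) = 0.863200,  N(d₂) = 0.762605,  e^(−rT) = 0.925846
E₀ = V₀·N(d₁) − D·e^(−rT)·N(d₂)
   = 72.3561·0.863200 − 55.4092·0.925846·0.762605 = 23.335887
B₀ = V₀ − E₀ = 72.3561 − 23.335887 = 49.020213

B0=49.0202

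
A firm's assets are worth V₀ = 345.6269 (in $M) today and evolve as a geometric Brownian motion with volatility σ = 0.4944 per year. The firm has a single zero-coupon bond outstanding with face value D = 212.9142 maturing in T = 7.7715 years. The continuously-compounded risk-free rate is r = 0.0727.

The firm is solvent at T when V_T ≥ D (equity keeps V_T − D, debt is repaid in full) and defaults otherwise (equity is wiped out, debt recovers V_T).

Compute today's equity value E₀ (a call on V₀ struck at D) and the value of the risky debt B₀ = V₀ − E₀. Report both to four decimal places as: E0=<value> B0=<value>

E0=256.2460 B0=89.3809

d₁ = [ln(V₀/D) + (r + σ²/2)T] / (σ√T)
   = [ln(345.6269/212.9142) + (0.0727 + 0.5·0.4944²)·7.7715] / (0.4944·√7.7715)
   = [0.484471 + 1.514787] / 1.378259 = 1.450567
d₂ = d₁ − σ√T = 1.450567 − 1.378259 = 0.072308
N(d₁) = 0.926550,  N(d₂) = 0.528822,  e^(−rT) = 0.568367
E₀ = V₀·N(d₁) − D·e^(−rT)·N(d₂)
   = 345.6269·0.926550 − 212.9142·0.568367·0.528822 = 256.246035
B₀ = V₀ − E₀ = 345.6269 − 256.246035 = 89.380865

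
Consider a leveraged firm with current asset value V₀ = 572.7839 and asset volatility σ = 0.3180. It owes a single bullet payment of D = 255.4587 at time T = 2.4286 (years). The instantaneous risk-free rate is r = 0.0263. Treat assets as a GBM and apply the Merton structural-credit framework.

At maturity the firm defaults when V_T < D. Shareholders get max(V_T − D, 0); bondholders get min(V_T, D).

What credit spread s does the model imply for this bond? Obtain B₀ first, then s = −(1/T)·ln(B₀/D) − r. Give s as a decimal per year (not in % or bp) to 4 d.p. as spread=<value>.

d₁ = [ln(V₀/D) + (r + σ²/2)T] / (σ√T)
   = [ln(572.7839/255.4587) + (0.0263 + 0.5·0.3180²)·2.4286] / (0.3180·√2.4286)
   = [0.807448 + 0.186667] / 0.495570 = 2.006002
d₂ = d₁ − σ√T = 2.006002 − 0.495570 = 1.510432
N(d₁) = 0.977572,  N(d₂) = 0.934533,  e^(−rT) = 0.938125
E₀ = V₀·N(d₁) − D·e^(−rT)·N(d₂)
   = 572.7839·0.977572 − 255.4587·0.938125·0.934533 = 335.974544
B₀ = V₀ − E₀ = 572.7839 − 335.974544 = 236.809356
spread = −(1/T)·ln(B₀/D) − r = −(1/2.4286)·ln(236.809356/255.4587) − 0.0263 = 0.00491360

spread=0.0049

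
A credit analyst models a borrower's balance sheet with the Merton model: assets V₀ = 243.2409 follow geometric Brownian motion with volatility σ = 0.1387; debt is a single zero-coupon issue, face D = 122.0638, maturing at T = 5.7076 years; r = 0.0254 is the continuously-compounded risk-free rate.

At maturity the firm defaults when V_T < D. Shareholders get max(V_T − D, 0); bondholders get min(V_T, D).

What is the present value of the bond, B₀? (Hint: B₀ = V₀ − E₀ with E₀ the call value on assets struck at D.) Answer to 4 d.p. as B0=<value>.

d₁ = [ln(V₀/D) + (r + σ²/2)T] / (σ√T)
   = [ln(243.2409/122.0638) + (0.0254 + 0.5·0.1387²)·5.7076] / (0.1387·√5.7076)
   = [0.689508 + 0.199874] / 0.331362 = 2.684016
d₂ = d₁ − σ√T = 2.684016 − 0.331362 = 2.352654
N(d₁) = 0.996363,  N(d₂) = 0.990680,  e^(−rT) = 0.865046
E₀ = V₀·N(d₁) − D·e^(−rT)·N(d₂)
   = 243.2409·0.996363 − 122.0638·0.865046·0.990680 = 137.749539
B₀ = V₀ − E₀ = 243.2409 − 137.749539 = 105.491361

B0=105.4914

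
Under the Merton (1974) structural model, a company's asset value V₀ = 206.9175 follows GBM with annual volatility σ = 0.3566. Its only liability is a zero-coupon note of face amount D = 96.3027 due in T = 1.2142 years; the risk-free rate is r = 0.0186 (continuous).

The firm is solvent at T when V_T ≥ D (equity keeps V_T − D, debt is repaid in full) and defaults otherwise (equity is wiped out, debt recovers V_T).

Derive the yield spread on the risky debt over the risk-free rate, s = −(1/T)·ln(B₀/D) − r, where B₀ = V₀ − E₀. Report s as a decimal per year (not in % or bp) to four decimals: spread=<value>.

d₁ = [ln(V₀/D) + (r + σ²/2)T] / (σ√T)
   = [ln(206.9175/96.3027) + (0.0186 + 0.5·0.3566²)·1.2142] / (0.3566·√1.2142)
   = [0.764824 + 0.099785] / 0.392940 = 2.200358
d₂ = d₁ − σ√T = 2.200358 − 0.392940 = 1.807417
N(d₁) = 0.986109,  N(d₂) = 0.964651,  e^(−rT) = 0.977669
E₀ = V₀·N(d₁) − D·e^(−rT)·N(d₂)
   = 206.9175·0.986109 − 96.3027·0.977669·0.964651 = 113.219242
B₀ = V₀ − E₀ = 206.9175 − 113.219242 = 93.698258
spread = −(1/T)·ln(B₀/D) − r = −(1/1.2142)·ln(93.698258/96.3027) − 0.0186 = 0.00398010

spread=0.0040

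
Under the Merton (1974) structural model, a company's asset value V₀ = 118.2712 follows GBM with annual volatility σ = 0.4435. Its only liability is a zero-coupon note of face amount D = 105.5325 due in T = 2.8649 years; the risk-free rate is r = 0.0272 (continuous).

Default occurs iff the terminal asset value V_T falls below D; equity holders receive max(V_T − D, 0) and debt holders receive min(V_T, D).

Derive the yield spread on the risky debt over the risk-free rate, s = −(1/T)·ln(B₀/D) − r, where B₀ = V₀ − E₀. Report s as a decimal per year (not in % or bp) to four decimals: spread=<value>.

spread=0.0902

d₁ = [ln(V₀/D) + (r + σ²/2)T] / (σ√T)
   = [ln(118.2712/105.5325) + (0.0272 + 0.5·0.4435²)·2.8649] / (0.4435·√2.8649)
   = [0.113961 + 0.359677] / 0.750669 = 0.630955
d₂ = d₁ − σ√T = 0.630955 − 0.750669 = -0.119714
N(d₁) = 0.735965,  N(d₂) = 0.452355,  e^(−rT) = 0.925034
E₀ = V₀·N(d₁) − D·e^(−rT)·N(d₂)
   = 118.2712·0.735965 − 105.5325·0.925034·0.452355 = 42.884079
B₀ = V₀ − E₀ = 118.2712 − 42.884079 = 75.387121
spread = −(1/T)·ln(B₀/D) − r = −(1/2.8649)·ln(75.387121/105.5325) − 0.0272 = 0.09021510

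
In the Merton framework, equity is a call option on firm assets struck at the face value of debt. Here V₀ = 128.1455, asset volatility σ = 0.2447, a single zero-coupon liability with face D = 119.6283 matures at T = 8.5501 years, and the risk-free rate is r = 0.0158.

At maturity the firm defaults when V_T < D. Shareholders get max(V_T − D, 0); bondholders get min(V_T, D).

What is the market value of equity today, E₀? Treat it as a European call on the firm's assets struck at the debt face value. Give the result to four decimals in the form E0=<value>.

d₁ = [ln(V₀/D) + (r + σ²/2)T] / (σ√T)
   = [ln(128.1455/119.6283) + (0.0158 + 0.5·0.2447²)·8.5501] / (0.2447·√8.5501)
   = [0.068777 + 0.391073] / 0.715516 = 0.642683
d₂ = d₁ − σ√T = 0.642683 − 0.715516 = -0.072833
N(d₁) = 0.739785,  N(d₂) = 0.470969,  e^(−rT) = 0.873636
E₀ = V₀·N(d₁) − D·e^(−rT)·N(d₂)
   = 128.1455·0.739785 − 119.6283·0.873636·0.470969 = 45.578379

E0=45.5784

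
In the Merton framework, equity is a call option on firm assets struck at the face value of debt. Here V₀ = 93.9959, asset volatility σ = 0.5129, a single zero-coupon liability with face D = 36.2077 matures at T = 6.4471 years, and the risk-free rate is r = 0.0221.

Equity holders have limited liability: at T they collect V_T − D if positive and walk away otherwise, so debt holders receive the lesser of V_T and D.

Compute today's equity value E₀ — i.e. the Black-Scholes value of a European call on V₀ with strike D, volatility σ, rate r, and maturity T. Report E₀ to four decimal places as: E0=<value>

E0=69.5566

d₁ = [ln(V₀/D) + (r + σ²/2)T] / (σ√T)
   = [ln(93.9959/36.2077) + (0.0221 + 0.5·0.5129²)·6.4471] / (0.5129·√6.4471)
   = [0.953979 + 0.990489] / 1.302312 = 1.493090
d₂ = d₁ − σ√T = 1.493090 − 1.302312 = 0.190778
N(d₁) = 0.932293,  N(d₂) = 0.575650,  e^(−rT) = 0.867204
E₀ = V₀·N(d₁) − D·e^(−rT)·N(d₂)
   = 93.9959·0.932293 − 36.2077·0.867204·0.575650 = 69.556622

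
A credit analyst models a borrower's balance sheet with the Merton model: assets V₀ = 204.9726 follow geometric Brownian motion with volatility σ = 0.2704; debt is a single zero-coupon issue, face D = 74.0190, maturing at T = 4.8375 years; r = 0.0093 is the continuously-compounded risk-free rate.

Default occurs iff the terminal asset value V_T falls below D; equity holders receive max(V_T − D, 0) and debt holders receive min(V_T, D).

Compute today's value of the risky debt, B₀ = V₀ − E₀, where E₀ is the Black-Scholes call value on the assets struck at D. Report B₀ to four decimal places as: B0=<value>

d₁ = [ln(V₀/D) + (r + σ²/2)T] / (σ√T)
   = [ln(204.9726/74.0190) + (0.0093 + 0.5·0.2704²)·4.8375] / (0.2704·√4.8375)
   = [1.018554 + 0.221838] / 0.594726 = 2.085653
d₂ = d₁ − σ√T = 2.085653 − 0.594726 = 1.490927
N(d₁) = 0.981495,  N(d₂) = 0.932010,  e^(−rT) = 0.956008
E₀ = V₀·N(d₁) − D·e^(−rT)·N(d₂)
   = 204.9726·0.981495 − 74.0190·0.956008·0.932010 = 135.227989
B₀ = V₀ − E₀ = 204.9726 − 135.227989 = 69.744611

B0=69.7446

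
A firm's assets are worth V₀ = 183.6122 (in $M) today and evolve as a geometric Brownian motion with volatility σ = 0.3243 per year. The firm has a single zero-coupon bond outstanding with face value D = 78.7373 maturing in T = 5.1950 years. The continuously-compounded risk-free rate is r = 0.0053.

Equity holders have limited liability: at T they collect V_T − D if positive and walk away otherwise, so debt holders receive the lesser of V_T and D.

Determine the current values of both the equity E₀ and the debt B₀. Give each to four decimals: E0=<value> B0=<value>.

E0=111.8802 B0=71.7320

d₁ = [ln(V₀/D) + (r + σ²/2)T] / (σ√T)
   = [ln(183.6122/78.7373) + (0.0053 + 0.5·0.3243²)·5.1950] / (0.3243·√5.1950)
   = [0.846709 + 0.300714] / 0.739162 = 1.552329
d₂ = d₁ − σ√T = 1.552329 − 0.739162 = 0.813167
N(d₁) = 0.939708,  N(d₂) = 0.791939,  e^(−rT) = 0.972842
E₀ = V₀·N(d₁) − D·e^(−rT)·N(d₂)
   = 183.6122·0.939708 − 78.7373·0.972842·0.791939 = 111.880209
B₀ = V₀ − E₀ = 183.6122 − 111.880209 = 71.731991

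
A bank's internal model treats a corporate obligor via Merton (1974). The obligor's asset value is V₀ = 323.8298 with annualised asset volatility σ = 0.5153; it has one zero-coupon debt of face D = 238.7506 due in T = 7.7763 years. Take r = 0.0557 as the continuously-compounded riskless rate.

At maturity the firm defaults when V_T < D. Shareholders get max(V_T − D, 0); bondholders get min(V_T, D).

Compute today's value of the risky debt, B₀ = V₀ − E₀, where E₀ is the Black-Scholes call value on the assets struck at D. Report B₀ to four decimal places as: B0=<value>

B0=100.1288

d₁ = [ln(V₀/D) + (r + σ²/2)T] / (σ√T)
   = [ln(323.8298/238.7506) + (0.0557 + 0.5·0.5153²)·7.7763] / (0.5153·√7.7763)
   = [0.304799 + 1.465576] / 1.436967 = 1.232022
d₂ = d₁ − σ√T = 1.232022 − 1.436967 = -0.204944
N(d₁) = 0.891030,  N(d₂) = 0.418808,  e^(−rT) = 0.648470
E₀ = V₀·N(d₁) − D·e^(−rT)·N(d₂)
   = 323.8298·0.891030 − 238.7506·0.648470·0.418808 = 223.701047
B₀ = V₀ − E₀ = 323.8298 − 223.701047 = 100.128753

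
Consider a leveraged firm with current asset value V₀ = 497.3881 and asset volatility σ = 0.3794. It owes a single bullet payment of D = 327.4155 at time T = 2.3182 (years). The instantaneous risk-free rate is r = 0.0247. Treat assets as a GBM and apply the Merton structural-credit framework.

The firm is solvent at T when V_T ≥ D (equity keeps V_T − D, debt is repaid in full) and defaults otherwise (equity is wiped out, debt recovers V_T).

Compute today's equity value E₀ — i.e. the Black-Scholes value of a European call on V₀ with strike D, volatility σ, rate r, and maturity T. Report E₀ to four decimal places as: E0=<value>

d₁ = [ln(V₀/D) + (r + σ²/2)T] / (σ√T)
   = [ln(497.3881/327.4155) + (0.0247 + 0.5·0.3794²)·2.3182] / (0.3794·√2.3182)
   = [0.418141 + 0.224105] / 0.577661 = 1.111805
d₂ = d₁ − σ√T = 1.111805 − 0.577661 = 0.534144
N(d₁) = 0.866889,  N(d₂) = 0.703379,  e^(−rT) = 0.944349
E₀ = V₀·N(d₁) − D·e^(−rT)·N(d₂)
   = 497.3881·0.866889 − 327.4155·0.944349·0.703379 = 213.699315

E0=213.6993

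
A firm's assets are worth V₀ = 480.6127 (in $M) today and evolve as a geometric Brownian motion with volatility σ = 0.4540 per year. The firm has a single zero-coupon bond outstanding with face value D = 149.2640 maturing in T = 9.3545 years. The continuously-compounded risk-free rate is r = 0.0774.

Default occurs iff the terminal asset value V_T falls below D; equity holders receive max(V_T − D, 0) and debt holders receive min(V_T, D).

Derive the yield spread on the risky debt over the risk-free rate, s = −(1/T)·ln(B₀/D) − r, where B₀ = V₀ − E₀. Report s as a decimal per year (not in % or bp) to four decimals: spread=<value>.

d₁ = [ln(V₀/D) + (r + σ²/2)T] / (σ√T)
   = [ln(480.6127/149.2640) + (0.0774 + 0.5·0.4540²)·9.3545] / (0.4540·√9.3545)
   = [1.169345 + 1.688094] / 1.388565 = 2.057837
d₂ = d₁ − σ√T = 2.057837 − 1.388565 = 0.669272
N(d₁) = 0.980197,  N(d₂) = 0.748339,  e^(−rT) = 0.484791
E₀ = V₀·N(d₁) − D·e^(−rT)·N(d₂)
   = 480.6127·0.980197 − 149.2640·0.484791·0.748339 = 416.944031
B₀ = V₀ − E₀ = 480.6127 − 416.944031 = 63.668669
spread = −(1/T)·ln(B₀/D) − r = −(1/9.3545)·ln(63.668669/149.2640) − 0.0774 = 0.01368172

spread=0.0137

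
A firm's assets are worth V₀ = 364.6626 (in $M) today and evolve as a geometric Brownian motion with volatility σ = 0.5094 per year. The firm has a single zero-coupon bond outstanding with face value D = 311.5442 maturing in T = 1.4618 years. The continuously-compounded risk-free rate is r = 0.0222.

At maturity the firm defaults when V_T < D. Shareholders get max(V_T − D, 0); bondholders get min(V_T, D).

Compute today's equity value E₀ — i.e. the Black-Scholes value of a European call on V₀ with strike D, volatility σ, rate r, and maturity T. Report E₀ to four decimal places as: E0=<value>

d₁ = [ln(V₀/D) + (r + σ²/2)T] / (σ√T)
   = [ln(364.6626/311.5442) + (0.0222 + 0.5·0.5094²)·1.4618] / (0.5094·√1.4618)
   = [0.157431 + 0.222112] / 0.615890 = 0.616252
d₂ = d₁ − σ√T = 0.616252 − 0.615890 = 0.000362
N(d₁) = 0.731136,  N(d₂) = 0.500145,  e^(−rT) = 0.968069
E₀ = V₀·N(d₁) − D·e^(−rT)·N(d₂)
   = 364.6626·0.731136 − 311.5442·0.968069·0.500145 = 115.776186

E0=115.7762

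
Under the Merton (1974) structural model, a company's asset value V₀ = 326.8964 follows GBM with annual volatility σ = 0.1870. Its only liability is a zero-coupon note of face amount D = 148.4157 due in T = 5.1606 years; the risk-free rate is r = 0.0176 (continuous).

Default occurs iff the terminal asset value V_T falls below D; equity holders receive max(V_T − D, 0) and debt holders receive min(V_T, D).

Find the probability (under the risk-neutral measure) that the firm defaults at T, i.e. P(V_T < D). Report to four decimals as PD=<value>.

d₁ = [ln(V₀/D) + (r + σ²/2)T] / (σ√T)
   = [ln(326.8964/148.4157) + (0.0176 + 0.5·0.1870²)·5.1606] / (0.1870·√5.1606)
   = [0.789626 + 0.181057] / 0.424807 = 2.284998
d₂ = d₁ − σ√T = 2.284998 − 0.424807 = 1.860191
risk-neutral PD = N(−d₂) = N(-1.860191) = 0.031429

PD=0.0314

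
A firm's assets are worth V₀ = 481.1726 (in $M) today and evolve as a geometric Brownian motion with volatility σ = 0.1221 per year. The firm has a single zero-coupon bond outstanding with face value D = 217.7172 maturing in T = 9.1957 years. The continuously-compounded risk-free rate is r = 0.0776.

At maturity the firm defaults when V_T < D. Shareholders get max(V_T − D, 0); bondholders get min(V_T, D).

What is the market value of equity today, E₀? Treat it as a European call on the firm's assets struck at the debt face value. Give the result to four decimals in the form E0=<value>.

d₁ = [ln(V₀/D) + (r + σ²/2)T] / (σ√T)
   = [ln(481.1726/217.7172) + (0.0776 + 0.5·0.1221²)·9.1957] / (0.1221·√9.1957)
   = [0.793029 + 0.782133] / 0.370261 = 4.254193
d₂ = d₁ − σ√T = 4.254193 − 0.370261 = 3.883932
N(d₁) = 0.999990,  N(d₂) = 0.999949,  e^(−rT) = 0.489884
E₀ = V₀·N(d₁) − D·e^(−rT)·N(d₂)
   = 481.1726·0.999990 − 217.7172·0.489884·0.999949 = 374.516825

E0=374.5168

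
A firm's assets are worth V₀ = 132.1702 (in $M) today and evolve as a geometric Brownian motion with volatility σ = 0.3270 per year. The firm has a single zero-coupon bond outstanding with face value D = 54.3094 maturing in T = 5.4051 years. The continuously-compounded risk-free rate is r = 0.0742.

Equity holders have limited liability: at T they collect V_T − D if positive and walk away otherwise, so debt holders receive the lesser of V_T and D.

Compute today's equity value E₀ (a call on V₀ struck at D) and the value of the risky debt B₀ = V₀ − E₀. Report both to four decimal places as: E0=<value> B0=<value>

d₁ = [ln(V₀/D) + (r + σ²/2)T] / (σ√T)
   = [ln(132.1702/54.3094) + (0.0742 + 0.5·0.3270²)·5.4051] / (0.3270·√5.4051)
   = [0.889393 + 0.690039] / 0.760238 = 2.077550
d₂ = d₁ − σ√T = 2.077550 − 0.760238 = 1.317312
N(d₁) = 0.981125,  N(d₂) = 0.906133,  e^(−rT) = 0.669611
E₀ = V₀·N(d₁) − D·e^(−rT)·N(d₂)
   = 132.1702·0.981125 − 54.3094·0.669611·0.906133 = 96.722849
B₀ = V₀ − E₀ = 132.1702 − 96.722849 = 35.447351

E0=96.7228 B0=35.4474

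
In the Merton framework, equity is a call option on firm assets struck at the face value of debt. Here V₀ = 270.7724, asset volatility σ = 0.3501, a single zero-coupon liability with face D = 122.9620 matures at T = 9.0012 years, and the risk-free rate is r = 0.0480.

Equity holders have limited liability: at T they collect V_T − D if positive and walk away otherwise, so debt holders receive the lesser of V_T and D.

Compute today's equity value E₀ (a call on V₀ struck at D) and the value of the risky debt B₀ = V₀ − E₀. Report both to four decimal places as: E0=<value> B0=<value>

E0=199.4755 B0=71.2969

d₁ = [ln(V₀/D) + (r + σ²/2)T] / (σ√T)
   = [ln(270.7724/122.9620) + (0.0480 + 0.5·0.3501²)·9.0012] / (0.3501·√9.0012)
   = [0.789403 + 0.983696] / 1.050370 = 1.688071
d₂ = d₁ − σ√T = 1.688071 − 1.050370 = 0.637701
N(d₁) = 0.954301,  N(d₂) = 0.738166,  e^(−rT) = 0.649172
E₀ = V₀·N(d₁) − D·e^(−rT)·N(d₂)
   = 270.7724·0.954301 − 122.9620·0.649172·0.738166 = 199.475457
B₀ = V₀ − E₀ = 270.7724 − 199.475457 = 71.296943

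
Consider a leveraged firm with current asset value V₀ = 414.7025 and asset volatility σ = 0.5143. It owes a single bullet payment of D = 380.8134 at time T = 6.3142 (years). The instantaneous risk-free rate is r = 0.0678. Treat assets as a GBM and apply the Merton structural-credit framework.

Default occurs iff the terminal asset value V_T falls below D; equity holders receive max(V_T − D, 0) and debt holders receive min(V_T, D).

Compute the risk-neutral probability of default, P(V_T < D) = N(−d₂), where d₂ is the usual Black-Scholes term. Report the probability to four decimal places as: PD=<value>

d₁ = [ln(V₀/D) + (r + σ²/2)T] / (σ√T)
   = [ln(414.7025/380.8134) + (0.0678 + 0.5·0.5143²)·6.3142] / (0.5143·√6.3142)
   = [0.085252 + 1.263170] / 1.292337 = 1.043398
d₂ = d₁ − σ√T = 1.043398 − 1.292337 = -0.248939
risk-neutral PD = N(−d₂) = N(0.248939) = 0.598296

PD=0.5983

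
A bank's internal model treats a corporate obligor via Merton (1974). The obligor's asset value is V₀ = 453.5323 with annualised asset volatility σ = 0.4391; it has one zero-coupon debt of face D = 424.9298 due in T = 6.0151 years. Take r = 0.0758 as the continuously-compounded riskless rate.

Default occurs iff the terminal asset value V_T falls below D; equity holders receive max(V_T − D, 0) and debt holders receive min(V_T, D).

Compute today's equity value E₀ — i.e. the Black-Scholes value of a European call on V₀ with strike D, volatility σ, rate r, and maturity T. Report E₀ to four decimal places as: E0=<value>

d₁ = [ln(V₀/D) + (r + σ²/2)T] / (σ√T)
   = [ln(453.5323/424.9298) + (0.0758 + 0.5·0.4391²)·6.0151] / (0.4391·√6.0151)
   = [0.065143 + 1.035827] / 1.076924 = 1.022328
d₂ = d₁ − σ√T = 1.022328 − 1.076924 = -0.054595
N(d₁) = 0.846687,  N(d₂) = 0.478230,  e^(−rT) = 0.633849
E₀ = V₀·N(d₁) − D·e^(−rT)·N(d₂)
   = 453.5323·0.846687 − 424.9298·0.633849·0.478230 = 255.192782

E0=255.1928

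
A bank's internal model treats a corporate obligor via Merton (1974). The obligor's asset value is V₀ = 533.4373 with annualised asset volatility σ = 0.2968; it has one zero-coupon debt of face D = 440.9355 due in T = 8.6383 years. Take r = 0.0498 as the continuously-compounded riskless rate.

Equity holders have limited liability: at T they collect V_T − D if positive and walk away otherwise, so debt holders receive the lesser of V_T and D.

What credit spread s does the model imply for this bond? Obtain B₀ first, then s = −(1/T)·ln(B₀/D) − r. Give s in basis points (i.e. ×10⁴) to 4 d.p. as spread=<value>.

d₁ = [ln(V₀/D) + (r + σ²/2)T] / (σ√T)
   = [ln(533.4373/440.9355) + (0.0498 + 0.5·0.2968²)·8.6383] / (0.2968·√8.6383)
   = [0.190443 + 0.810662] / 0.872324 = 1.147629
d₂ = d₁ − σ√T = 1.147629 − 0.872324 = 0.275305
N(d₁) = 0.874439,  N(d₂) = 0.608459,  e^(−rT) = 0.650387
E₀ = V₀·N(d₁) − D·e^(−rT)·N(d₂)
   = 533.4373·0.874439 − 440.9355·0.650387·0.608459 = 291.965326
B₀ = V₀ − E₀ = 533.4373 − 291.965326 = 241.471974
spread = −(1/T)·ln(B₀/D) − r = −(1/8.6383)·ln(241.471974/440.9355) − 0.0498 = 0.01990645
in basis points: 0.01990645 × 10⁴ = 199.0645 bp

spread=199.0645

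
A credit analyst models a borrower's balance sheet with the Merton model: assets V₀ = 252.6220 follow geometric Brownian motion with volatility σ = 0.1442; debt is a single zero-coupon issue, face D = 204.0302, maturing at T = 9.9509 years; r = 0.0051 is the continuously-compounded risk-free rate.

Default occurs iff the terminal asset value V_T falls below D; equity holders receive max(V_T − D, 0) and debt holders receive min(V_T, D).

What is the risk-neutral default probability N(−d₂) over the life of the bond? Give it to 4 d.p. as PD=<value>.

PD=0.3618

d₁ = [ln(V₀/D) + (r + σ²/2)T] / (σ√T)
   = [ln(252.6220/204.0302) + (0.0051 + 0.5·0.1442²)·9.9509] / (0.1442·√9.9509)
   = [0.213626 + 0.154207] / 0.454880 = 0.808639
d₂ = d₁ − σ√T = 0.808639 − 0.454880 = 0.353760
risk-neutral PD = N(−d₂) = N(-0.353760) = 0.361759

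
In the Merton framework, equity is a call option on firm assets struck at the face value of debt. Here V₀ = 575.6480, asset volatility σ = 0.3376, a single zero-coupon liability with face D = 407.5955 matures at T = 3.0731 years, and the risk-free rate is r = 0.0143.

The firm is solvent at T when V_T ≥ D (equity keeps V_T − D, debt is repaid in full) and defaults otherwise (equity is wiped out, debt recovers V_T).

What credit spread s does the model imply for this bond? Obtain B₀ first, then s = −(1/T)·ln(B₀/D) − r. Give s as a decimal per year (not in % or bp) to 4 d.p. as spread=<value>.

spread=0.0371

d₁ = [ln(V₀/D) + (r + σ²/2)T] / (σ√T)
   = [ln(575.6480/407.5955) + (0.0143 + 0.5·0.3376²)·3.0731] / (0.3376·√3.0731)
   = [0.345221 + 0.219072] / 0.591822 = 0.953485
d₂ = d₁ − σ√T = 0.953485 − 0.591822 = 0.361663
N(d₁) = 0.829828,  N(d₂) = 0.641198,  e^(−rT) = 0.957006
E₀ = V₀·N(d₁) − D·e^(−rT)·N(d₂)
   = 575.6480·0.829828 − 407.5955·0.957006·0.641198 = 227.575594
B₀ = V₀ − E₀ = 575.6480 − 227.575594 = 348.072406
spread = −(1/T)·ln(B₀/D) − r = −(1/3.0731)·ln(348.072406/407.5955) − 0.0143 = 0.03706987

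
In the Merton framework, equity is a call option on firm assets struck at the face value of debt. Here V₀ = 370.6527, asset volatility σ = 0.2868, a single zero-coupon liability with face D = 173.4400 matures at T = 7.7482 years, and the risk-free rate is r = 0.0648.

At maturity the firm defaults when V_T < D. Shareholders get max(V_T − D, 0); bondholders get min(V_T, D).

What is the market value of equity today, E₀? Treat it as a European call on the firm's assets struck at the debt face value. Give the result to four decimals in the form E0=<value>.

E0=269.2917

d₁ = [ln(V₀/D) + (r + σ²/2)T] / (σ√T)
   = [ln(370.6527/173.4400) + (0.0648 + 0.5·0.2868²)·7.7482] / (0.2868·√7.7482)
   = [0.759434 + 0.820745] / 0.798325 = 1.979368
d₂ = d₁ − σ√T = 1.979368 − 0.798325 = 1.181043
N(d₁) = 0.976113,  N(d₂) = 0.881207,  e^(−rT) = 0.605268
E₀ = V₀·N(d₁) − D·e^(−rT)·N(d₂)
   = 370.6527·0.976113 − 173.4400·0.605268·0.881207 = 269.291662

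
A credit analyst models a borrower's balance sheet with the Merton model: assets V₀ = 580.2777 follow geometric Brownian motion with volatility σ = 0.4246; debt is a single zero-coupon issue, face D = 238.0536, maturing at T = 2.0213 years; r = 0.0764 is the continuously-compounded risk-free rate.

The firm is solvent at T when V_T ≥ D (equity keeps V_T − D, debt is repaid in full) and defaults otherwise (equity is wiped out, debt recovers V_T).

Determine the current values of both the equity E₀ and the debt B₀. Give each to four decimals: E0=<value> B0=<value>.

E0=379.6829 B0=200.5948

d₁ = [ln(V₀/D) + (r + σ²/2)T] / (σ√T)
   = [ln(580.2777/238.0536) + (0.0764 + 0.5·0.4246²)·2.0213] / (0.4246·√2.0213)
   = [0.891011 + 0.336633] / 0.603664 = 2.033653
d₂ = d₁ − σ√T = 2.033653 − 0.603664 = 1.429989
N(d₁) = 0.979007,  N(d₂) = 0.923640,  e^(−rT) = 0.856906
E₀ = V₀·N(d₁) − D·e^(−rT)·N(d₂)
   = 580.2777·0.979007 − 238.0536·0.856906·0.923640 = 379.682915
B₀ = V₀ − E₀ = 580.2777 − 379.682915 = 200.594785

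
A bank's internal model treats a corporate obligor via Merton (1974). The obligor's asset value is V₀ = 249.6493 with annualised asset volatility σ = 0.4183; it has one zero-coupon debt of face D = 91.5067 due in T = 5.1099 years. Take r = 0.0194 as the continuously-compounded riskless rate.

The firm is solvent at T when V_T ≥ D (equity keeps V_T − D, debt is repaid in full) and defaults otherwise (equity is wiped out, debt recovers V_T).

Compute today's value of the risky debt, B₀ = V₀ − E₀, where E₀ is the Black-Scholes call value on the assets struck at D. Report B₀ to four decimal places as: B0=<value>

B0=75.2824

d₁ = [ln(V₀/D) + (r + σ²/2)T] / (σ√T)
   = [ln(249.6493/91.5067) + (0.0194 + 0.5·0.4183²)·5.1099] / (0.4183·√5.1099)
   = [1.003645 + 0.546184] / 0.945571 = 1.639041
d₂ = d₁ − σ√T = 1.639041 − 0.945571 = 0.693470
N(d₁) = 0.949398,  N(d₂) = 0.755993,  e^(−rT) = 0.905623
E₀ = V₀·N(d₁) − D·e^(−rT)·N(d₂)
   = 249.6493·0.949398 − 91.5067·0.905623·0.755993 = 174.366899
B₀ = V₀ − E₀ = 249.6493 − 174.366899 = 75.282401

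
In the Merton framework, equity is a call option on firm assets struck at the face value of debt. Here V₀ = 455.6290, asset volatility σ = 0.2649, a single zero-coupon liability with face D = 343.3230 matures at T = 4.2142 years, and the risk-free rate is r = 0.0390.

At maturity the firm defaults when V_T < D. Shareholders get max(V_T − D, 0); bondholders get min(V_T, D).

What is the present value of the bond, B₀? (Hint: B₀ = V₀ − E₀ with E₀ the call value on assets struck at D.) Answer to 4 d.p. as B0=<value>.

d₁ = [ln(V₀/D) + (r + σ²/2)T] / (σ√T)
   = [ln(455.6290/343.3230) + (0.0390 + 0.5·0.2649²)·4.2142] / (0.2649·√4.2142)
   = [0.283007 + 0.312213] / 0.543800 = 1.094557
d₂ = d₁ − σ√T = 1.094557 − 0.543800 = 0.550756
N(d₁) = 0.863145,  N(d₂) = 0.709100,  e^(−rT) = 0.848442
E₀ = V₀·N(d₁) − D·e^(−rT)·N(d₂)
   = 455.6290·0.863145 − 343.3230·0.848442·0.709100 = 186.720357
B₀ = V₀ − E₀ = 455.6290 − 186.720357 = 268.908643

B0=268.9086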